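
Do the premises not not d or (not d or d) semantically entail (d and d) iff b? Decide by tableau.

No

Initial set: {(not not d or (not d or d)); not ((d and d) iff b)}.
(not not d or (not d or d)): β-rule — branch into not not d  //  (not d or d).
  branch 1 (add not not d):
    not not d: drop double negation, giving d.
    not ((d and d) iff b): β-rule — branch into (d and d), not b  //  not (d and d), b.
      branch 1.1 (add (d and d), not b):
        (d and d): α-rule — add d, d.
        ○ open, literals {b=F, d=T}.
      branch 1.2 (add not (d and d), b):
        not (d and d): β-rule — branch into not d  //  not d.
          branch 1.2.1 (add not d):
            × closes — contains both d and not d.
          branch 1.2.2 (add not d):
            × closes — contains both d and not d.
  branch 2 (add (not d or d)):
    not ((d and d) iff b): β-rule — branch into (d and d), not b  //  not (d and d), b.
      branch 2.1 (add (d and d), not b):
        (d and d): α-rule — add d, d.
        (not d or d): β-rule — branch into not d  //  d.
          branch 2.1.1 (add not d):
            × closes — contains both d and not d.
          branch 2.1.2 (add d):
            ○ open, literals {b=F, d=T}.
      branch 2.2 (add not (d and d), b):
        (not d or d): β-rule — branch into not d  //  d.
          branch 2.2.1 (add not d):
            not (d and d): β-rule — branch into not d  //  not d.
              branch 2.2.1.1 (add not d):
                ○ open, literals {b=T, d=F}.
              branch 2.2.1.2 (add not d):
                ○ open, literals {b=T, d=F}.
          branch 2.2.2 (add d):
            not (d and d): β-rule — branch into not d  //  not d.
              branch 2.2.2.1 (add not d):
                × closes — contains both d and not d.
              branch 2.2.2.2 (add not d):
                × closes — contains both d and not d.
5 branches closed, 4 open.
An open branch gives a countermodel: b=F, d=T (unmentioned atoms arbitrary); the premises hold there but the conclusion fails.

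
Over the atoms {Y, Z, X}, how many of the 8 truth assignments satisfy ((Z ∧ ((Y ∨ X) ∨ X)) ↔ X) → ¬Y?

Initial set: {(((Z ∧ ((Y ∨ X) ∨ X)) ↔ X) → ¬Y)}.
(((Z ∧ ((Y ∨ X) ∨ X)) ↔ X) → ¬Y): β-rule — branch into ¬((Z ∧ ((Y ∨ X) ∨ X)) ↔ X)  //  ¬Y.
  branch 1 (add ¬((Z ∧ ((Y ∨ X) ∨ X)) ↔ X)):
    ¬((Z ∧ ((Y ∨ X) ∨ X)) ↔ X): β-rule — branch into (Z ∧ ((Y ∨ X) ∨ X)), ¬X  //  ¬(Z ∧ ((Y ∨ X) ∨ X)), X.
      branch 1.1 (add (Z ∧ ((Y ∨ X) ∨ X)), ¬X):
        (Z ∧ ((Y ∨ X) ∨ X)): α-rule — add Z, ((Y ∨ X) ∨ X).
        ((Y ∨ X) ∨ X): β-rule — branch into (Y ∨ X)  //  X.
          branch 1.1.1 (add (Y ∨ X)):
            (Y ∨ X): β-rule — branch into Y  //  X.
              branch 1.1.1.1 (add Y):
                ○ open, literals {X=false, Y=true, Z=true}.
              branch 1.1.1.2 (add X):
                × closes — contains both X and ¬X.
          branch 1.1.2 (add X):
            × closes — contains both X and ¬X.
      branch 1.2 (add ¬(Z ∧ ((Y ∨ X) ∨ X)), X):
        ¬(Z ∧ ((Y ∨ X) ∨ X)): β-rule — branch into ¬Z  //  ¬((Y ∨ X) ∨ X).
          branch 1.2.1 (add ¬Z):
            ○ open, literals {X=true, Z=false}.
          branch 1.2.2 (add ¬((Y ∨ X) ∨ X)):
            ¬((Y ∨ X) ∨ X): α-rule — add ¬(Y ∨ X), ¬X.
            × closes — contains both X and ¬X.
  branch 2 (add ¬Y):
    ○ open, literals {Y=false}.
3 branches closed, 3 open.
Each open branch fixes some atoms; the unmentioned ones are free. Counting distinct full assignments: branch {X=false, Y=true, Z=true} (none free) contributes 1 new; branch {X=true, Z=false} (Y) contributes 2 new; branch {Y=false} (Z, X) contributes 3 new. Total: 6.

6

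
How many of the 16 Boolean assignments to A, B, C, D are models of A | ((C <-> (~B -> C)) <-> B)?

Initial set: {(A | ((C <-> (~B -> C)) <-> B))}.
(A | ((C <-> (~B -> C)) <-> B)): β-rule — branch into A  //  ((C <-> (~B -> C)) <-> B).
  branch 1 (add A):
    ○ open, literals {A=T}.
  branch 2 (add ((C <-> (~B -> C)) <-> B)):
    ((C <-> (~B -> C)) <-> B): β-rule — branch into (C <-> (~B -> C)), B  //  ~(C <-> (~B -> C)), ~B.
      branch 2.1 (add (C <-> (~B -> C)), B):
        (C <-> (~B -> C)): β-rule — branch into C, (~B -> C)  //  ~C, ~(~B -> C).
          branch 2.1.1 (add C, (~B -> C)):
            (~B -> C): β-rule — branch into ~~B  //  C.
              branch 2.1.1.1 (add ~~B):
                ○ open, literals {B=T, C=T}.
              branch 2.1.1.2 (add C):
                ○ open, literals {B=T, C=T}.
          branch 2.1.2 (add ~C, ~(~B -> C)):
            ~(~B -> C): α-rule — add ~B, ~C.
            × closes — contains both B and ~B.
      branch 2.2 (add ~(C <-> (~B -> C)), ~B):
        ~(C <-> (~B -> C)): β-rule — branch into C, ~(~B -> C)  //  ~C, (~B -> C).
          branch 2.2.1 (add C, ~(~B -> C)):
            ~(~B -> C): α-rule — add ~B, ~C.
            × closes — contains both C and ~C.
          branch 2.2.2 (add ~C, (~B -> C)):
            (~B -> C): β-rule — branch into ~~B  //  C.
              branch 2.2.2.1 (add ~~B):
                × closes — contains both B and ~B.
              branch 2.2.2.2 (add C):
                × closes — contains both C and ~C.
4 branches closed, 3 open.
Each open branch fixes some atoms; the unmentioned ones are free. Counting distinct full assignments: branch {A=T} (B, C, D) contributes 8 new; branch {B=T, C=T} (A, D) contributes 2 new; branch {B=T, C=T} (A, D) contributes 0 new. Total: 10.

10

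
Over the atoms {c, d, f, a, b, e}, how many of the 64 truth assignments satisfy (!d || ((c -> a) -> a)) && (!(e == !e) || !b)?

Initial set: {((!d || ((c -> a) -> a)) && (!(e == !e) || !b))}.
((!d || ((c -> a) -> a)) && (!(e == !e) || !b)): α-rule — add (!d || ((c -> a) -> a)), (!(e == !e) || !b).
(!d || ((c -> a) -> a)): β-rule — branch into !d  //  ((c -> a) -> a).
  branch 1 (add !d):
    (!(e == !e) || !b): β-rule — branch into !(e == !e)  //  !b.
      branch 1.1 (add !(e == !e)):
        !(e == !e): β-rule — branch into e, !!e  //  !e, !e.
          branch 1.1.1 (add e, !!e):
            ○ open, literals {d=F, e=T}.
          branch 1.1.2 (add !e, !e):
            ○ open, literals {d=F, e=F}.
      branch 1.2 (add !b):
        ○ open, literals {b=F, d=F}.
  branch 2 (add ((c -> a) -> a)):
    (!(e == !e) || !b): β-rule — branch into !(e == !e)  //  !b.
      branch 2.1 (add !(e == !e)):
        ((c -> a) -> a): β-rule — branch into !(c -> a)  //  a.
          branch 2.1.1 (add !(c -> a)):
            !(c -> a): α-rule — add c, !a.
            !(e == !e): β-rule — branch into e, !!e  //  !e, !e.
              branch 2.1.1.1 (add e, !!e):
                ○ open, literals {a=F, c=T, e=T}.
              branch 2.1.1.2 (add !e, !e):
                ○ open, literals {a=F, c=T, e=F}.
          branch 2.1.2 (add a):
            !(e == !e): β-rule — branch into e, !!e  //  !e, !e.
              branch 2.1.2.1 (add e, !!e):
                ○ open, literals {a=T, e=T}.
              branch 2.1.2.2 (add !e, !e):
                ○ open, literals {a=T, e=F}.
      branch 2.2 (add !b):
        ((c -> a) -> a): β-rule — branch into !(c -> a)  //  a.
          branch 2.2.1 (add !(c -> a)):
            !(c -> a): α-rule — add c, !a.
            ○ open, literals {a=F, b=F, c=T}.
          branch 2.2.2 (add a):
            ○ open, literals {a=T, b=F}.
0 branches closed, 9 open.
Each open branch fixes some atoms; the unmentioned ones are free. Counting distinct full assignments: branch {d=F, e=T} (c, f, a, b) contributes 16 new; branch {d=F, e=F} (c, f, a, b) contributes 16 new; branch {b=F, d=F} (c, f, a, e) contributes 0 new; branch {a=F, c=T, e=T} (d, f, b) contributes 4 new; branch {a=F, c=T, e=F} (d, f, b) contributes 4 new; branch {a=T, e=T} (c, d, f, b) contributes 8 new; branch {a=T, e=F} (c, d, f, b) contributes 8 new; branch {a=F, b=F, c=T} (d, f, e) contributes 0 new; branch {a=T, b=F} (c, d, f, e) contributes 0 new. Total: 56.

56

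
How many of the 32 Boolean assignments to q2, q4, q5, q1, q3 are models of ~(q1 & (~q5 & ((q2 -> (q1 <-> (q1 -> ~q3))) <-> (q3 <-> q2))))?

Initial set: {T ~(q1 & (~q5 & ((q2 -> (q1 <-> (q1 -> ~q3))) <-> (q3 <-> q2))))}.
T ~(q1 & (~q5 & ((q2 -> (q1 <-> (q1 -> ~q3))) <-> (q3 <-> q2)))): β-rule — branch into F q1  //  F (~q5 & ((q2 -> (q1 <-> (q1 -> ~q3))) <-> (q3 <-> q2))).
  branch 1 (add F q1):
    ○ open, literals {q1=0}.
  branch 2 (add F (~q5 & ((q2 -> (q1 <-> (q1 -> ~q3))) <-> (q3 <-> q2)))):
    F (~q5 & ((q2 -> (q1 <-> (q1 -> ~q3))) <-> (q3 <-> q2))): β-rule — branch into F ~q5  //  F ((q2 -> (q1 <-> (q1 -> ~q3))) <-> (q3 <-> q2)).
      branch 2.1 (add F ~q5):
        ○ open, literals {q5=1}.
      branch 2.2 (add F ((q2 -> (q1 <-> (q1 -> ~q3))) <-> (q3 <-> q2))):
        F ((q2 -> (q1 <-> (q1 -> ~q3))) <-> (q3 <-> q2)): β-rule — branch into T (q2 -> (q1 <-> (q1 -> ~q3))), F (q3 <-> q2)  //  F (q2 -> (q1 <-> (q1 -> ~q3))), T (q3 <-> q2).
          branch 2.2.1 (add T (q2 -> (q1 <-> (q1 -> ~q3))), F (q3 <-> q2)):
            T (q2 -> (q1 <-> (q1 -> ~q3))): β-rule — branch into F q2  //  T (q1 <-> (q1 -> ~q3)).
              branch 2.2.1.1 (add F q2):
                F (q3 <-> q2): β-rule — branch into T q3, F q2  //  F q3, T q2.
                  branch 2.2.1.1.1 (add T q3, F q2):
                    ○ open, literals {q2=0, q3=1}.
                  branch 2.2.1.1.2 (add F q3, T q2):
                    × closes — contains both q2 and ~q2.
              branch 2.2.1.2 (add T (q1 <-> (q1 -> ~q3))):
                F (q3 <-> q2): β-rule — branch into T q3, F q2  //  F q3, T q2.
                  branch 2.2.1.2.1 (add T q3, F q2):
                    T (q1 <-> (q1 -> ~q3)): β-rule — branch into T q1, T (q1 -> ~q3)  //  F q1, F (q1 -> ~q3).
                      branch 2.2.1.2.1.1 (add T q1, T (q1 -> ~q3)):
                        T (q1 -> ~q3): β-rule — branch into F q1  //  T ~q3.
                          branch 2.2.1.2.1.1.1 (add F q1):
                            × closes — contains both q1 and ~q1.
                          branch 2.2.1.2.1.1.2 (add T ~q3):
                            × closes — contains both q3 and ~q3.
                      branch 2.2.1.2.1.2 (add F q1, F (q1 -> ~q3)):
                        F (q1 -> ~q3): α-rule — add T q1, F ~q3.
                        × closes — contains both q1 and ~q1.
                  branch 2.2.1.2.2 (add F q3, T q2):
                    T (q1 <-> (q1 -> ~q3)): β-rule — branch into T q1, T (q1 -> ~q3)  //  F q1, F (q1 -> ~q3).
                      branch 2.2.1.2.2.1 (add T q1, T (q1 -> ~q3)):
                        T (q1 -> ~q3): β-rule — branch into F q1  //  T ~q3.
                          branch 2.2.1.2.2.1.1 (add F q1):
                            × closes — contains both q1 and ~q1.
                          branch 2.2.1.2.2.1.2 (add T ~q3):
                            ○ open, literals {q1=1, q2=1, q3=0}.
                      branch 2.2.1.2.2.2 (add F q1, F (q1 -> ~q3)):
                        F (q1 -> ~q3): α-rule — add T q1, F ~q3.
                        × closes — contains both q1 and ~q1.
          branch 2.2.2 (add F (q2 -> (q1 <-> (q1 -> ~q3))), T (q3 <-> q2)):
            F (q2 -> (q1 <-> (q1 -> ~q3))): α-rule — add T q2, F (q1 <-> (q1 -> ~q3)).
            T (q3 <-> q2): β-rule — branch into T q3, T q2  //  F q3, F q2.
              branch 2.2.2.1 (add T q3, T q2):
                F (q1 <-> (q1 -> ~q3)): β-rule — branch into T q1, F (q1 -> ~q3)  //  F q1, T (q1 -> ~q3).
                  branch 2.2.2.1.1 (add T q1, F (q1 -> ~q3)):
                    F (q1 -> ~q3): α-rule — add T q1, F ~q3.
                    ○ open, literals {q1=1, q2=1, q3=1}.
                  branch 2.2.2.1.2 (add F q1, T (q1 -> ~q3)):
                    T (q1 -> ~q3): β-rule — branch into F q1  //  T ~q3.
                      branch 2.2.2.1.2.1 (add F q1):
                        ○ open, literals {q1=0, q2=1, q3=1}.
                      branch 2.2.2.1.2.2 (add T ~q3):
                        × closes — contains both q3 and ~q3.
              branch 2.2.2.2 (add F q3, F q2):
                × closes — contains both q2 and ~q2.
8 branches closed, 6 open.
Each open branch fixes some atoms; the unmentioned ones are free. Counting distinct full assignments: branch {q1=0} (q2, q4, q5, q3) contributes 16 new; branch {q5=1} (q2, q4, q1, q3) contributes 8 new; branch {q2=0, q3=1} (q4, q5, q1) contributes 2 new; branch {q1=1, q2=1, q3=0} (q4, q5) contributes 2 new; branch {q1=1, q2=1, q3=1} (q4, q5) contributes 2 new; branch {q1=0, q2=1, q3=1} (q4, q5) contributes 0 new. Total: 30.

30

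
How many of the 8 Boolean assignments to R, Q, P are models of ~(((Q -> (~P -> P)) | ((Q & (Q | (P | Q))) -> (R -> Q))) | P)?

Initial set: {T ~(((Q -> (~P -> P)) | ((Q & (Q | (P | Q))) -> (R -> Q))) | P)}.
T ~(((Q -> (~P -> P)) | ((Q & (Q | (P | Q))) -> (R -> Q))) | P): α-rule — add F ((Q -> (~P -> P)) | ((Q & (Q | (P | Q))) -> (R -> Q))), F P.
F ((Q -> (~P -> P)) | ((Q & (Q | (P | Q))) -> (R -> Q))): α-rule — add F (Q -> (~P -> P)), F ((Q & (Q | (P | Q))) -> (R -> Q)).
F (Q -> (~P -> P)): α-rule — add T Q, F (~P -> P).
F ((Q & (Q | (P | Q))) -> (R -> Q)): α-rule — add T (Q & (Q | (P | Q))), F (R -> Q).
F (~P -> P): α-rule — add T ~P, F P.
T (Q & (Q | (P | Q))): α-rule — add T Q, T (Q | (P | Q)).
F (R -> Q): α-rule — add T R, F Q.
× closes — contains both Q and ~Q.
All 1 branch closes.
No open branches: the formula has 0 satisfying assignments.

0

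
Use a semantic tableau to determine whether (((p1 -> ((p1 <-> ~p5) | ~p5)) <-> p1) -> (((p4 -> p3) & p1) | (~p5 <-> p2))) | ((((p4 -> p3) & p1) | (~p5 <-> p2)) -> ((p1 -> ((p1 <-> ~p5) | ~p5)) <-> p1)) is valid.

Valid

Assume the negation and expand:
Initial set: {~((((p1 -> ((p1 <-> ~p5) | ~p5)) <-> p1) -> (((p4 -> p3) & p1) | (~p5 <-> p2))) | ((((p4 -> p3) & p1) | (~p5 <-> p2)) -> ((p1 -> ((p1 <-> ~p5) | ~p5)) <-> p1)))}.
~((((p1 -> ((p1 <-> ~p5) | ~p5)) <-> p1) -> (((p4 -> p3) & p1) | (~p5 <-> p2))) | ((((p4 -> p3) & p1) | (~p5 <-> p2)) -> ((p1 -> ((p1 <-> ~p5) | ~p5)) <-> p1))): α-rule — add ~(((p1 -> ((p1 <-> ~p5) | ~p5)) <-> p1) -> (((p4 -> p3) & p1) | (~p5 <-> p2))), ~((((p4 -> p3) & p1) | (~p5 <-> p2)) -> ((p1 -> ((p1 <-> ~p5) | ~p5)) <-> p1)).
~(((p1 -> ((p1 <-> ~p5) | ~p5)) <-> p1) -> (((p4 -> p3) & p1) | (~p5 <-> p2))): α-rule — add ((p1 -> ((p1 <-> ~p5) | ~p5)) <-> p1), ~(((p4 -> p3) & p1) | (~p5 <-> p2)).
~((((p4 -> p3) & p1) | (~p5 <-> p2)) -> ((p1 -> ((p1 <-> ~p5) | ~p5)) <-> p1)): α-rule — add (((p4 -> p3) & p1) | (~p5 <-> p2)), ~((p1 -> ((p1 <-> ~p5) | ~p5)) <-> p1).
~(((p4 -> p3) & p1) | (~p5 <-> p2)): α-rule — add ~((p4 -> p3) & p1), ~(~p5 <-> p2).
((p1 -> ((p1 <-> ~p5) | ~p5)) <-> p1): β-rule — branch into (p1 -> ((p1 <-> ~p5) | ~p5)), p1  //  ~(p1 -> ((p1 <-> ~p5) | ~p5)), ~p1.
  branch 1 (add (p1 -> ((p1 <-> ~p5) | ~p5)), p1):
    (((p4 -> p3) & p1) | (~p5 <-> p2)): β-rule — branch into ((p4 -> p3) & p1)  //  (~p5 <-> p2).
      branch 1.1 (add ((p4 -> p3) & p1)):
        ((p4 -> p3) & p1): α-rule — add (p4 -> p3), p1.
        ~((p1 -> ((p1 <-> ~p5) | ~p5)) <-> p1): β-rule — branch into (p1 -> ((p1 <-> ~p5) | ~p5)), ~p1  //  ~(p1 -> ((p1 <-> ~p5) | ~p5)), p1.
          branch 1.1.1 (add (p1 -> ((p1 <-> ~p5) | ~p5)), ~p1):
            × closes — contains both p1 and ~p1.
          branch 1.1.2 (add ~(p1 -> ((p1 <-> ~p5) | ~p5)), p1):
            ~(p1 -> ((p1 <-> ~p5) | ~p5)): α-rule — add p1, ~((p1 <-> ~p5) | ~p5).
            ~((p1 <-> ~p5) | ~p5): α-rule — add ~(p1 <-> ~p5), ~~p5.
            ~((p4 -> p3) & p1): β-rule — branch into ~(p4 -> p3)  //  ~p1.
              branch 1.1.2.1 (add ~(p4 -> p3)):
                ~(p4 -> p3): α-rule — add p4, ~p3.
                ~(~p5 <-> p2): β-rule — branch into ~p5, ~p2  //  ~~p5, p2.
                  branch 1.1.2.1.1 (add ~p5, ~p2):
                    × closes — contains both p5 and ~p5.
                  branch 1.1.2.1.2 (add ~~p5, p2):
                    (p1 -> ((p1 <-> ~p5) | ~p5)): β-rule — branch into ~p1  //  ((p1 <-> ~p5) | ~p5).
                      branch 1.1.2.1.2.1 (add ~p1):
                        × closes — contains both p1 and ~p1.
                      branch 1.1.2.1.2.2 (add ((p1 <-> ~p5) | ~p5)):
                        (p4 -> p3): β-rule — branch into ~p4  //  p3.
                          branch 1.1.2.1.2.2.1 (add ~p4):
                            × closes — contains both p4 and ~p4.
                          branch 1.1.2.1.2.2.2 (add p3):
                            × closes — contains both p3 and ~p3.
              branch 1.1.2.2 (add ~p1):
                × closes — contains both p1 and ~p1.
      branch 1.2 (add (~p5 <-> p2)):
        ~((p1 -> ((p1 <-> ~p5) | ~p5)) <-> p1): β-rule — branch into (p1 -> ((p1 <-> ~p5) | ~p5)), ~p1  //  ~(p1 -> ((p1 <-> ~p5) | ~p5)), p1.
          branch 1.2.1 (add (p1 -> ((p1 <-> ~p5) | ~p5)), ~p1):
            × closes — contains both p1 and ~p1.
          branch 1.2.2 (add ~(p1 -> ((p1 <-> ~p5) | ~p5)), p1):
            ~(p1 -> ((p1 <-> ~p5) | ~p5)): α-rule — add p1, ~((p1 <-> ~p5) | ~p5).
            ~((p1 <-> ~p5) | ~p5): α-rule — add ~(p1 <-> ~p5), ~~p5.
            ~((p4 -> p3) & p1): β-rule — branch into ~(p4 -> p3)  //  ~p1.
              branch 1.2.2.1 (add ~(p4 -> p3)):
                ~(p4 -> p3): α-rule — add p4, ~p3.
                ~(~p5 <-> p2): β-rule — branch into ~p5, ~p2  //  ~~p5, p2.
                  branch 1.2.2.1.1 (add ~p5, ~p2):
                    × closes — contains both p5 and ~p5.
                  branch 1.2.2.1.2 (add ~~p5, p2):
                    (p1 -> ((p1 <-> ~p5) | ~p5)): β-rule — branch into ~p1  //  ((p1 <-> ~p5) | ~p5).
                      branch 1.2.2.1.2.1 (add ~p1):
                        × closes — contains both p1 and ~p1.
                      branch 1.2.2.1.2.2 (add ((p1 <-> ~p5) | ~p5)):
                        (~p5 <-> p2): β-rule — branch into ~p5, p2  //  ~~p5, ~p2.
                          branch 1.2.2.1.2.2.1 (add ~p5, p2):
                            × closes — contains both p5 and ~p5.
                          branch 1.2.2.1.2.2.2 (add ~~p5, ~p2):
                            × closes — contains both p2 and ~p2.
              branch 1.2.2.2 (add ~p1):
                × closes — contains both p1 and ~p1.
  branch 2 (add ~(p1 -> ((p1 <-> ~p5) | ~p5)), ~p1):
    ~(p1 -> ((p1 <-> ~p5) | ~p5)): α-rule — add p1, ~((p1 <-> ~p5) | ~p5).
    × closes — contains both p1 and ~p1.
All 13 branches close.
Every branch closed, so the negation is unsatisfiable and the formula is valid.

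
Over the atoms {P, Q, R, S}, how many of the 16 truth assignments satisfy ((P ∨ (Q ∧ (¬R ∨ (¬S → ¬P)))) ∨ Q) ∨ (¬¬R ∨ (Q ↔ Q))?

16

Initial set: {(((P ∨ (Q ∧ (¬R ∨ (¬S → ¬P)))) ∨ Q) ∨ (¬¬R ∨ (Q ↔ Q)))}.
(((P ∨ (Q ∧ (¬R ∨ (¬S → ¬P)))) ∨ Q) ∨ (¬¬R ∨ (Q ↔ Q))): β-rule — branch into ((P ∨ (Q ∧ (¬R ∨ (¬S → ¬P)))) ∨ Q)  //  (¬¬R ∨ (Q ↔ Q)).
  branch 1 (add ((P ∨ (Q ∧ (¬R ∨ (¬S → ¬P)))) ∨ Q)):
    ((P ∨ (Q ∧ (¬R ∨ (¬S → ¬P)))) ∨ Q): β-rule — branch into (P ∨ (Q ∧ (¬R ∨ (¬S → ¬P))))  //  Q.
      branch 1.1 (add (P ∨ (Q ∧ (¬R ∨ (¬S → ¬P))))):
        (P ∨ (Q ∧ (¬R ∨ (¬S → ¬P)))): β-rule — branch into P  //  (Q ∧ (¬R ∨ (¬S → ¬P))).
          branch 1.1.1 (add P):
            ○ open, literals {P=true}.
          branch 1.1.2 (add (Q ∧ (¬R ∨ (¬S → ¬P)))):
            (Q ∧ (¬R ∨ (¬S → ¬P))): α-rule — add Q, (¬R ∨ (¬S → ¬P)).
            (¬R ∨ (¬S → ¬P)): β-rule — branch into ¬R  //  (¬S → ¬P).
              branch 1.1.2.1 (add ¬R):
                ○ open, literals {Q=true, R=false}.
              branch 1.1.2.2 (add (¬S → ¬P)):
                (¬S → ¬P): β-rule — branch into ¬¬S  //  ¬P.
                  branch 1.1.2.2.1 (add ¬¬S):
                    ○ open, literals {Q=true, S=true}.
                  branch 1.1.2.2.2 (add ¬P):
                    ○ open, literals {P=false, Q=true}.
      branch 1.2 (add Q):
        ○ open, literals {Q=true}.
  branch 2 (add (¬¬R ∨ (Q ↔ Q))):
    (¬¬R ∨ (Q ↔ Q)): β-rule — branch into ¬¬R  //  (Q ↔ Q).
      branch 2.1 (add ¬¬R):
        ¬¬R: drop double negation, giving R.
        ○ open, literals {R=true}.
      branch 2.2 (add (Q ↔ Q)):
        (Q ↔ Q): β-rule — branch into Q, Q  //  ¬Q, ¬Q.
          branch 2.2.1 (add Q, Q):
            ○ open, literals {Q=true}.
          branch 2.2.2 (add ¬Q, ¬Q):
            ○ open, literals {Q=false}.
0 branches closed, 8 open.
Each open branch fixes some atoms; the unmentioned ones are free. Counting distinct full assignments: branch {P=true} (Q, R, S) contributes 8 new; branch {Q=true, R=false} (P, S) contributes 2 new; branch {Q=true, S=true} (P, R) contributes 1 new; branch {P=false, Q=true} (R, S) contributes 1 new; branch {Q=true} (P, R, S) contributes 0 new; branch {R=true} (P, Q, S) contributes 2 new; branch {Q=true} (P, R, S) contributes 0 new; branch {Q=false} (P, R, S) contributes 2 new. Total: 16.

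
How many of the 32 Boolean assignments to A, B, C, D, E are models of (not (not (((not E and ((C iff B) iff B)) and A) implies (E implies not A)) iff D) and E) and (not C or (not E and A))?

4

Initial set: {T ((not (not (((not E and ((C iff B) iff B)) and A) implies (E implies not A)) iff D) and E) and (not C or (not E and A)))}.
T ((not (not (((not E and ((C iff B) iff B)) and A) implies (E implies not A)) iff D) and E) and (not C or (not E and A))): α-rule — add T (not (not (((not E and ((C iff B) iff B)) and A) implies (E implies not A)) iff D) and E), T (not C or (not E and A)).
T (not (not (((not E and ((C iff B) iff B)) and A) implies (E implies not A)) iff D) and E): α-rule — add T not (not (((not E and ((C iff B) iff B)) and A) implies (E implies not A)) iff D), T E.
T (not C or (not E and A)): β-rule — branch into T not C  //  T (not E and A).
  branch 1 (add T not C):
    T not (not (((not E and ((C iff B) iff B)) and A) implies (E implies not A)) iff D): β-rule — branch into T not (((not E and ((C iff B) iff B)) and A) implies (E implies not A)), F D  //  F not (((not E and ((C iff B) iff B)) and A) implies (E implies not A)), T D.
      branch 1.1 (add T not (((not E and ((C iff B) iff B)) and A) implies (E implies not A)), F D):
        T not (((not E and ((C iff B) iff B)) and A) implies (E implies not A)): α-rule — add T ((not E and ((C iff B) iff B)) and A), F (E implies not A).
        T ((not E and ((C iff B) iff B)) and A): α-rule — add T (not E and ((C iff B) iff B)), T A.
        F (E implies not A): α-rule — add T E, F not A.
        T (not E and ((C iff B) iff B)): α-rule — add T not E, T ((C iff B) iff B).
        × closes — contains both E and not E.
      branch 1.2 (add F not (((not E and ((C iff B) iff B)) and A) implies (E implies not A)), T D):
        F not (((not E and ((C iff B) iff B)) and A) implies (E implies not A)): β-rule — branch into F ((not E and ((C iff B) iff B)) and A)  //  T (E implies not A).
          branch 1.2.1 (add F ((not E and ((C iff B) iff B)) and A)):
            F ((not E and ((C iff B) iff B)) and A): β-rule — branch into F (not E and ((C iff B) iff B))  //  F A.
              branch 1.2.1.1 (add F (not E and ((C iff B) iff B))):
                F (not E and ((C iff B) iff B)): β-rule — branch into F not E  //  F ((C iff B) iff B).
                  branch 1.2.1.1.1 (add F not E):
                    ○ open, literals {C=0, D=1, E=1}.
                  branch 1.2.1.1.2 (add F ((C iff B) iff B)):
                    F ((C iff B) iff B): β-rule — branch into T (C iff B), F B  //  F (C iff B), T B.
                      branch 1.2.1.1.2.1 (add T (C iff B), F B):
                        T (C iff B): β-rule — branch into T C, T B  //  F C, F B.
                          branch 1.2.1.1.2.1.1 (add T C, T B):
                            × closes — contains both C and not C.
                          branch 1.2.1.1.2.1.2 (add F C, F B):
                            ○ open, literals {B=0, C=0, D=1, E=1}.
                      branch 1.2.1.1.2.2 (add F (C iff B), T B):
                        F (C iff B): β-rule — branch into T C, F B  //  F C, T B.
                          branch 1.2.1.1.2.2.1 (add T C, F B):
                            × closes — contains both C and not C.
                          branch 1.2.1.1.2.2.2 (add F C, T B):
                            ○ open, literals {B=1, C=0, D=1, E=1}.
              branch 1.2.1.2 (add F A):
                ○ open, literals {A=0, C=0, D=1, E=1}.
          branch 1.2.2 (add T (E implies not A)):
            T (E implies not A): β-rule — branch into F E  //  T not A.
              branch 1.2.2.1 (add F E):
                × closes — contains both E and not E.
              branch 1.2.2.2 (add T not A):
                ○ open, literals {A=0, C=0, D=1, E=1}.
  branch 2 (add T (not E and A)):
    T (not E and A): α-rule — add T not E, T A.
    × closes — contains both E and not E.
5 branches closed, 5 open.
Each open branch fixes some atoms; the unmentioned ones are free. Counting distinct full assignments: branch {C=0, D=1, E=1} (A, B) contributes 4 new; branch {B=0, C=0, D=1, E=1} (A) contributes 0 new; branch {B=1, C=0, D=1, E=1} (A) contributes 0 new; branch {A=0, C=0, D=1, E=1} (B) contributes 0 new; branch {A=0, C=0, D=1, E=1} (B) contributes 0 new. Total: 4.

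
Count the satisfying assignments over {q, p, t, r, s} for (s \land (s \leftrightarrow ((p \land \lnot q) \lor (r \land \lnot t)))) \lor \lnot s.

Initial set: {((s \land (s \leftrightarrow ((p \land \lnot q) \lor (r \land \lnot t)))) \lor \lnot s)}.
((s \land (s \leftrightarrow ((p \land \lnot q) \lor (r \land \lnot t)))) \lor \lnot s): β-rule — branch into (s \land (s \leftrightarrow ((p \land \lnot q) \lor (r \land \lnot t))))  //  \lnot s.
  branch 1 (add (s \land (s \leftrightarrow ((p \land \lnot q) \lor (r \land \lnot t))))):
    (s \land (s \leftrightarrow ((p \land \lnot q) \lor (r \land \lnot t)))): α-rule — add s, (s \leftrightarrow ((p \land \lnot q) \lor (r \land \lnot t))).
    (s \leftrightarrow ((p \land \lnot q) \lor (r \land \lnot t))): β-rule — branch into s, ((p \land \lnot q) \lor (r \land \lnot t))  //  \lnot s, \lnot ((p \land \lnot q) \lor (r \land \lnot t)).
      branch 1.1 (add s, ((p \land \lnot q) \lor (r \land \lnot t))):
        ((p \land \lnot q) \lor (r \land \lnot t)): β-rule — branch into (p \land \lnot q)  //  (r \land \lnot t).
          branch 1.1.1 (add (p \land \lnot q)):
            (p \land \lnot q): α-rule — add p, \lnot q.
            ○ open, literals {p=1, q=0, s=1}.
          branch 1.1.2 (add (r \land \lnot t)):
            (r \land \lnot t): α-rule — add r, \lnot t.
            ○ open, literals {r=1, s=1, t=0}.
      branch 1.2 (add \lnot s, \lnot ((p \land \lnot q) \lor (r \land \lnot t))):
        × closes — contains both s and \lnot s.
  branch 2 (add \lnot s):
    ○ open, literals {s=0}.
1 branch closed, 3 open.
Each open branch fixes some atoms; the unmentioned ones are free. Counting distinct full assignments: branch {p=1, q=0, s=1} (t, r) contributes 4 new; branch {r=1, s=1, t=0} (q, p) contributes 3 new; branch {s=0} (q, p, t, r) contributes 16 new. Total: 23.

23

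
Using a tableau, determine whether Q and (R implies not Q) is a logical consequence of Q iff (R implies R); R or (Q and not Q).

Initial set: {(Q iff (R implies R)); (R or (Q and not Q)); not (Q and (R implies not Q))}.
(Q iff (R implies R)): β-rule — branch into Q, (R implies R)  //  not Q, not (R implies R).
  branch 1 (add Q, (R implies R)):
    (R or (Q and not Q)): β-rule — branch into R  //  (Q and not Q).
      branch 1.1 (add R):
        not (Q and (R implies not Q)): β-rule — branch into not Q  //  not (R implies not Q).
          branch 1.1.1 (add not Q):
            × closes — contains both Q and not Q.
          branch 1.1.2 (add not (R implies not Q)):
            not (R implies not Q): α-rule — add R, not not Q.
            (R implies R): β-rule — branch into not R  //  R.
              branch 1.1.2.1 (add not R):
                × closes — contains both R and not R.
              branch 1.1.2.2 (add R):
                ○ open, literals {Q=1, R=1}.
      branch 1.2 (add (Q and not Q)):
        (Q and not Q): α-rule — add Q, not Q.
        × closes — contains both Q and not Q.
  branch 2 (add not Q, not (R implies R)):
    not (R implies R): α-rule — add R, not R.
    × closes — contains both R and not R.
4 branches closed, 1 open.
An open branch gives a countermodel: Q=1, R=1 (unmentioned atoms arbitrary); the premises hold there but the conclusion fails.

No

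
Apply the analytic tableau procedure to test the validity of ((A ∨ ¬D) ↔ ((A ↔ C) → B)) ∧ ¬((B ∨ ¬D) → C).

Assume the negation and expand:
Initial set: {¬(((A ∨ ¬D) ↔ ((A ↔ C) → B)) ∧ ¬((B ∨ ¬D) → C))}.
¬(((A ∨ ¬D) ↔ ((A ↔ C) → B)) ∧ ¬((B ∨ ¬D) → C)): β-rule — branch into ¬((A ∨ ¬D) ↔ ((A ↔ C) → B))  //  ¬¬((B ∨ ¬D) → C).
  branch 1 (add ¬((A ∨ ¬D) ↔ ((A ↔ C) → B))):
    ¬((A ∨ ¬D) ↔ ((A ↔ C) → B)): β-rule — branch into (A ∨ ¬D), ¬((A ↔ C) → B)  //  ¬(A ∨ ¬D), ((A ↔ C) → B).
      branch 1.1 (add (A ∨ ¬D), ¬((A ↔ C) → B)):
        ¬((A ↔ C) → B): α-rule — add (A ↔ C), ¬B.
        (A ∨ ¬D): β-rule — branch into A  //  ¬D.
          branch 1.1.1 (add A):
            (A ↔ C): β-rule — branch into A, C  //  ¬A, ¬C.
              branch 1.1.1.1 (add A, C):
                ○ open, literals {A=1, B=0, C=1}.
              branch 1.1.1.2 (add ¬A, ¬C):
                × closes — contains both A and ¬A.
          branch 1.1.2 (add ¬D):
            (A ↔ C): β-rule — branch into A, C  //  ¬A, ¬C.
              branch 1.1.2.1 (add A, C):
                ○ open, literals {A=1, B=0, C=1, D=0}.
              branch 1.1.2.2 (add ¬A, ¬C):
                ○ open, literals {A=0, B=0, C=0, D=0}.
      branch 1.2 (add ¬(A ∨ ¬D), ((A ↔ C) → B)):
        ¬(A ∨ ¬D): α-rule — add ¬A, ¬¬D.
        ((A ↔ C) → B): β-rule — branch into ¬(A ↔ C)  //  B.
          branch 1.2.1 (add ¬(A ↔ C)):
            ¬(A ↔ C): β-rule — branch into A, ¬C  //  ¬A, C.
              branch 1.2.1.1 (add A, ¬C):
                × closes — contains both A and ¬A.
              branch 1.2.1.2 (add ¬A, C):
                ○ open, literals {A=0, C=1, D=1}.
          branch 1.2.2 (add B):
            ○ open, literals {A=0, B=1, D=1}.
  branch 2 (add ¬¬((B ∨ ¬D) → C)):
    ¬¬((B ∨ ¬D) → C): β-rule — branch into ¬(B ∨ ¬D)  //  C.
      branch 2.1 (add ¬(B ∨ ¬D)):
        ¬(B ∨ ¬D): α-rule — add ¬B, ¬¬D.
        ○ open, literals {B=0, D=1}.
      branch 2.2 (add C):
        ○ open, literals {C=1}.
2 branches closed, 7 open.
An open branch gives a countermodel: A=1, B=0, C=1 (unmentioned atoms arbitrary); under it the original formula is false.

Not valid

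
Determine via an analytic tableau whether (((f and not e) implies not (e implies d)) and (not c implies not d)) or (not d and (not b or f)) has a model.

Satisfiable

Initial set: {((((f and not e) implies not (e implies d)) and (not c implies not d)) or (not d and (not b or f)))}.
((((f and not e) implies not (e implies d)) and (not c implies not d)) or (not d and (not b or f))): β-rule — branch into (((f and not e) implies not (e implies d)) and (not c implies not d))  //  (not d and (not b or f)).
  branch 1 (add (((f and not e) implies not (e implies d)) and (not c implies not d))):
    (((f and not e) implies not (e implies d)) and (not c implies not d)): α-rule — add ((f and not e) implies not (e implies d)), (not c implies not d).
    ((f and not e) implies not (e implies d)): β-rule — branch into not (f and not e)  //  not (e implies d).
      branch 1.1 (add not (f and not e)):
        (not c implies not d): β-rule — branch into not not c  //  not d.
          branch 1.1.1 (add not not c):
            not (f and not e): β-rule — branch into not f  //  not not e.
              branch 1.1.1.1 (add not f):
                ○ open, literals {c=1, f=0}.
              branch 1.1.1.2 (add not not e):
                ○ open, literals {c=1, e=1}.
          branch 1.1.2 (add not d):
            not (f and not e): β-rule — branch into not f  //  not not e.
              branch 1.1.2.1 (add not f):
                ○ open, literals {d=0, f=0}.
              branch 1.1.2.2 (add not not e):
                ○ open, literals {d=0, e=1}.
      branch 1.2 (add not (e implies d)):
        not (e implies d): α-rule — add e, not d.
        (not c implies not d): β-rule — branch into not not c  //  not d.
          branch 1.2.1 (add not not c):
            ○ open, literals {c=1, d=0, e=1}.
          branch 1.2.2 (add not d):
            ○ open, literals {d=0, e=1}.
  branch 2 (add (not d and (not b or f))):
    (not d and (not b or f)): α-rule — add not d, (not b or f).
    (not b or f): β-rule — branch into not b  //  f.
      branch 2.1 (add not b):
        ○ open, literals {b=0, d=0}.
      branch 2.2 (add f):
        ○ open, literals {d=0, f=1}.
0 branches closed, 8 open.
An open branch gives a satisfying assignment: c=1, f=0.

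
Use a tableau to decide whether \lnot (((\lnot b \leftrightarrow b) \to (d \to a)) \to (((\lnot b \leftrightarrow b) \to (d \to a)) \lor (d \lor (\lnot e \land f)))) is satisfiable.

Initial set: {\lnot (((\lnot b \leftrightarrow b) \to (d \to a)) \to (((\lnot b \leftrightarrow b) \to (d \to a)) \lor (d \lor (\lnot e \land f))))}.
\lnot (((\lnot b \leftrightarrow b) \to (d \to a)) \to (((\lnot b \leftrightarrow b) \to (d \to a)) \lor (d \lor (\lnot e \land f)))): α-rule — add ((\lnot b \leftrightarrow b) \to (d \to a)), \lnot (((\lnot b \leftrightarrow b) \to (d \to a)) \lor (d \lor (\lnot e \land f))).
\lnot (((\lnot b \leftrightarrow b) \to (d \to a)) \lor (d \lor (\lnot e \land f))): α-rule — add \lnot ((\lnot b \leftrightarrow b) \to (d \to a)), \lnot (d \lor (\lnot e \land f)).
\lnot ((\lnot b \leftrightarrow b) \to (d \to a)): α-rule — add (\lnot b \leftrightarrow b), \lnot (d \to a).
\lnot (d \lor (\lnot e \land f)): α-rule — add \lnot d, \lnot (\lnot e \land f).
\lnot (d \to a): α-rule — add d, \lnot a.
× closes — contains both d and \lnot d.
All 1 branch closes.
Every branch closed; the formula is unsatisfiable.

Unsatisfiable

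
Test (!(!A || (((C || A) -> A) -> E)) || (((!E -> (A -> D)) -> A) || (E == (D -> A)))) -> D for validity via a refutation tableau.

Not valid

Assume the negation and expand:
Initial set: {!((!(!A || (((C || A) -> A) -> E)) || (((!E -> (A -> D)) -> A) || (E == (D -> A)))) -> D)}.
!((!(!A || (((C || A) -> A) -> E)) || (((!E -> (A -> D)) -> A) || (E == (D -> A)))) -> D): α-rule — add (!(!A || (((C || A) -> A) -> E)) || (((!E -> (A -> D)) -> A) || (E == (D -> A)))), !D.
(!(!A || (((C || A) -> A) -> E)) || (((!E -> (A -> D)) -> A) || (E == (D -> A)))): β-rule — branch into !(!A || (((C || A) -> A) -> E))  //  (((!E -> (A -> D)) -> A) || (E == (D -> A))).
  branch 1 (add !(!A || (((C || A) -> A) -> E))):
    !(!A || (((C || A) -> A) -> E)): α-rule — add !!A, !(((C || A) -> A) -> E).
    !(((C || A) -> A) -> E): α-rule — add ((C || A) -> A), !E.
    ((C || A) -> A): β-rule — branch into !(C || A)  //  A.
      branch 1.1 (add !(C || A)):
        !(C || A): α-rule — add !C, !A.
        × closes — contains both A and !A.
      branch 1.2 (add A):
        ○ open, literals {A=true, D=false, E=false}.
  branch 2 (add (((!E -> (A -> D)) -> A) || (E == (D -> A)))):
    (((!E -> (A -> D)) -> A) || (E == (D -> A))): β-rule — branch into ((!E -> (A -> D)) -> A)  //  (E == (D -> A)).
      branch 2.1 (add ((!E -> (A -> D)) -> A)):
        ((!E -> (A -> D)) -> A): β-rule — branch into !(!E -> (A -> D))  //  A.
          branch 2.1.1 (add !(!E -> (A -> D))):
            !(!E -> (A -> D)): α-rule — add !E, !(A -> D).
            !(A -> D): α-rule — add A, !D.
            ○ open, literals {A=true, D=false, E=false}.
          branch 2.1.2 (add A):
            ○ open, literals {A=true, D=false}.
      branch 2.2 (add (E == (D -> A))):
        (E == (D -> A)): β-rule — branch into E, (D -> A)  //  !E, !(D -> A).
          branch 2.2.1 (add E, (D -> A)):
            (D -> A): β-rule — branch into !D  //  A.
              branch 2.2.1.1 (add !D):
                ○ open, literals {D=false, E=true}.
              branch 2.2.1.2 (add A):
                ○ open, literals {A=true, D=false, E=true}.
          branch 2.2.2 (add !E, !(D -> A)):
            !(D -> A): α-rule — add D, !A.
            × closes — contains both D and !D.
2 branches closed, 5 open.
An open branch gives a countermodel: A=true, D=false, E=false (unmentioned atoms arbitrary); under it the original formula is false.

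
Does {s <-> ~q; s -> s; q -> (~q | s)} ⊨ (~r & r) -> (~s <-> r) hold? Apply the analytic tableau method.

Initial set: {(s <-> ~q); (s -> s); (q -> (~q | s)); ~((~r & r) -> (~s <-> r))}.
~((~r & r) -> (~s <-> r)): α-rule — add (~r & r), ~(~s <-> r).
(~r & r): α-rule — add ~r, r.
× closes — contains both r and ~r.
All 1 branch closes.
Every branch closed, so the premises entail the conclusion.

Yes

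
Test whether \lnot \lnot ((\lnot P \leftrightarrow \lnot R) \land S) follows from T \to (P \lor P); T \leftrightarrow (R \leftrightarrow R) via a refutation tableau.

Initial set: {(T \to (P \lor P)); (T \leftrightarrow (R \leftrightarrow R)); \lnot \lnot \lnot ((\lnot P \leftrightarrow \lnot R) \land S)}.
\lnot \lnot \lnot ((\lnot P \leftrightarrow \lnot R) \land S): drop double negation, giving \lnot ((\lnot P \leftrightarrow \lnot R) \land S).
(T \to (P \lor P)): β-rule — branch into \lnot T  //  (P \lor P).
  branch 1 (add \lnot T):
    (T \leftrightarrow (R \leftrightarrow R)): β-rule — branch into T, (R \leftrightarrow R)  //  \lnot T, \lnot (R \leftrightarrow R).
      branch 1.1 (add T, (R \leftrightarrow R)):
        × closes — contains both T and \lnot T.
      branch 1.2 (add \lnot T, \lnot (R \leftrightarrow R)):
        \lnot ((\lnot P \leftrightarrow \lnot R) \land S): β-rule — branch into \lnot (\lnot P \leftrightarrow \lnot R)  //  \lnot S.
          branch 1.2.1 (add \lnot (\lnot P \leftrightarrow \lnot R)):
            \lnot (R \leftrightarrow R): β-rule — branch into R, \lnot R  //  \lnot R, R.
              branch 1.2.1.1 (add R, \lnot R):
                × closes — contains both R and \lnot R.
              branch 1.2.1.2 (add \lnot R, R):
                × closes — contains both R and \lnot R.
          branch 1.2.2 (add \lnot S):
            \lnot (R \leftrightarrow R): β-rule — branch into R, \lnot R  //  \lnot R, R.
              branch 1.2.2.1 (add R, \lnot R):
                × closes — contains both R and \lnot R.
              branch 1.2.2.2 (add \lnot R, R):
                × closes — contains both R and \lnot R.
  branch 2 (add (P \lor P)):
    (T \leftrightarrow (R \leftrightarrow R)): β-rule — branch into T, (R \leftrightarrow R)  //  \lnot T, \lnot (R \leftrightarrow R).
      branch 2.1 (add T, (R \leftrightarrow R)):
        \lnot ((\lnot P \leftrightarrow \lnot R) \land S): β-rule — branch into \lnot (\lnot P \leftrightarrow \lnot R)  //  \lnot S.
          branch 2.1.1 (add \lnot (\lnot P \leftrightarrow \lnot R)):
            (P \lor P): β-rule — branch into P  //  P.
              branch 2.1.1.1 (add P):
                (R \leftrightarrow R): β-rule — branch into R, R  //  \lnot R, \lnot R.
                  branch 2.1.1.1.1 (add R, R):
                    \lnot (\lnot P \leftrightarrow \lnot R): β-rule — branch into \lnot P, \lnot \lnot R  //  \lnot \lnot P, \lnot R.
                      branch 2.1.1.1.1.1 (add \lnot P, \lnot \lnot R):
                        × closes — contains both P and \lnot P.
                      branch 2.1.1.1.1.2 (add \lnot \lnot P, \lnot R):
                        × closes — contains both R and \lnot R.
                  branch 2.1.1.1.2 (add \lnot R, \lnot R):
                    \lnot (\lnot P \leftrightarrow \lnot R): β-rule — branch into \lnot P, \lnot \lnot R  //  \lnot \lnot P, \lnot R.
                      branch 2.1.1.1.2.1 (add \lnot P, \lnot \lnot R):
                        × closes — contains both P and \lnot P.
                      branch 2.1.1.1.2.2 (add \lnot \lnot P, \lnot R):
                        ○ open, literals {P=T, R=F, T=T}.
              branch 2.1.1.2 (add P):
                (R \leftrightarrow R): β-rule — branch into R, R  //  \lnot R, \lnot R.
                  branch 2.1.1.2.1 (add R, R):
                    \lnot (\lnot P \leftrightarrow \lnot R): β-rule — branch into \lnot P, \lnot \lnot R  //  \lnot \lnot P, \lnot R.
                      branch 2.1.1.2.1.1 (add \lnot P, \lnot \lnot R):
                        × closes — contains both P and \lnot P.
                      branch 2.1.1.2.1.2 (add \lnot \lnot P, \lnot R):
                        × closes — contains both R and \lnot R.
                  branch 2.1.1.2.2 (add \lnot R, \lnot R):
                    \lnot (\lnot P \leftrightarrow \lnot R): β-rule — branch into \lnot P, \lnot \lnot R  //  \lnot \lnot P, \lnot R.
                      branch 2.1.1.2.2.1 (add \lnot P, \lnot \lnot R):
                        × closes — contains both P and \lnot P.
                      branch 2.1.1.2.2.2 (add \lnot \lnot P, \lnot R):
                        ○ open, literals {P=T, R=F, T=T}.
          branch 2.1.2 (add \lnot S):
            (P \lor P): β-rule — branch into P  //  P.
              branch 2.1.2.1 (add P):
                (R \leftrightarrow R): β-rule — branch into R, R  //  \lnot R, \lnot R.
                  branch 2.1.2.1.1 (add R, R):
                    ○ open, literals {P=T, R=T, S=F, T=T}.
                  branch 2.1.2.1.2 (add \lnot R, \lnot R):
                    ○ open, literals {P=T, R=F, S=F, T=T}.
              branch 2.1.2.2 (add P):
                (R \leftrightarrow R): β-rule — branch into R, R  //  \lnot R, \lnot R.
                  branch 2.1.2.2.1 (add R, R):
                    ○ open, literals {P=T, R=T, S=F, T=T}.
                  branch 2.1.2.2.2 (add \lnot R, \lnot R):
                    ○ open, literals {P=T, R=F, S=F, T=T}.
      branch 2.2 (add \lnot T, \lnot (R \leftrightarrow R)):
        \lnot ((\lnot P \leftrightarrow \lnot R) \land S): β-rule — branch into \lnot (\lnot P \leftrightarrow \lnot R)  //  \lnot S.
          branch 2.2.1 (add \lnot (\lnot P \leftrightarrow \lnot R)):
            (P \lor P): β-rule — branch into P  //  P.
              branch 2.2.1.1 (add P):
                \lnot (R \leftrightarrow R): β-rule — branch into R, \lnot R  //  \lnot R, R.
                  branch 2.2.1.1.1 (add R, \lnot R):
                    × closes — contains both R and \lnot R.
                  branch 2.2.1.1.2 (add \lnot R, R):
                    × closes — contains both R and \lnot R.
              branch 2.2.1.2 (add P):
                \lnot (R \leftrightarrow R): β-rule — branch into R, \lnot R  //  \lnot R, R.
                  branch 2.2.1.2.1 (add R, \lnot R):
                    × closes — contains both R and \lnot R.
                  branch 2.2.1.2.2 (add \lnot R, R):
                    × closes — contains both R and \lnot R.
          branch 2.2.2 (add \lnot S):
            (P \lor P): β-rule — branch into P  //  P.
              branch 2.2.2.1 (add P):
                \lnot (R \leftrightarrow R): β-rule — branch into R, \lnot R  //  \lnot R, R.
                  branch 2.2.2.1.1 (add R, \lnot R):
                    × closes — contains both R and \lnot R.
                  branch 2.2.2.1.2 (add \lnot R, R):
                    × closes — contains both R and \lnot R.
              branch 2.2.2.2 (add P):
                \lnot (R \leftrightarrow R): β-rule — branch into R, \lnot R  //  \lnot R, R.
                  branch 2.2.2.2.1 (add R, \lnot R):
                    × closes — contains both R and \lnot R.
                  branch 2.2.2.2.2 (add \lnot R, R):
                    × closes — contains both R and \lnot R.
19 branches closed, 6 open.
An open branch gives a countermodel: P=T, R=F, T=T (unmentioned atoms arbitrary); the premises hold there but the conclusion fails.

No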